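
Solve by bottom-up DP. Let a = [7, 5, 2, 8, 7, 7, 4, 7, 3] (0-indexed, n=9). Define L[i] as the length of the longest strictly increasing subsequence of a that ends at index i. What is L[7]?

3

   i    0    1    2    3    4    5    6    7    8
a[i]    7    5    2    8    7    7    4    7    3
L[i]    1    1    1    2    2    2    2    3    2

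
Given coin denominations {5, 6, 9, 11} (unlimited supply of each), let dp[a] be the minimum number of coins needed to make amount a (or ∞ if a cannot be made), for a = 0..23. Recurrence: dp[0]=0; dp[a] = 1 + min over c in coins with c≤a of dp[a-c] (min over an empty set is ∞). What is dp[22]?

 a  0  1  2  3  4  5  6  7  8  9 10 11 12 13 14 15 16 17 18 19 20 21 22 23
dp  0  -  -  -  -  1  1  -  -  1  2  1  2  -  2  2  2  2  2  3  2  3  2  3
(- denotes ∞ / unreachable)

2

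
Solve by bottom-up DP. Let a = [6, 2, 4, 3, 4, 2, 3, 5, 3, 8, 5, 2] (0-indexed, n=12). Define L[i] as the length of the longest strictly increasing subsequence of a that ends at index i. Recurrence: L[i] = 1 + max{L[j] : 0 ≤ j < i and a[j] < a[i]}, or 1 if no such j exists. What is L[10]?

   i    0    1    2    3    4    5    6    7    8    9   10   11
a[i]    6    2    4    3    4    2    3    5    3    8    5    2
L[i]    1    1    2    2    3    1    2    4    2    5    4    1

4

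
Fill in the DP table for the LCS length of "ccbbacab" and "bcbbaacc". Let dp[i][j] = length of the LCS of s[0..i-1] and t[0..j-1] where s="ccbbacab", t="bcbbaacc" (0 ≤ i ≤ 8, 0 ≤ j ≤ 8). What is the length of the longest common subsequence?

   ''  b  c  b  b  a  a  c  c
''  0  0  0  0  0  0  0  0  0
 c  0  0  1  1  1  1  1  1  1
 c  0  0  1  1  1  1  1  2  2
 b  0  1  1  2  2  2  2  2  2
 b  0  1  1  2  3  3  3  3  3
 a  0  1  1  2  3  4  4  4  4
 c  0  1  2  2  3  4  4  5  5
 a  0  1  2  2  3  4  5  5  5
 b  0  1  2  3  3  4  5  5  5

5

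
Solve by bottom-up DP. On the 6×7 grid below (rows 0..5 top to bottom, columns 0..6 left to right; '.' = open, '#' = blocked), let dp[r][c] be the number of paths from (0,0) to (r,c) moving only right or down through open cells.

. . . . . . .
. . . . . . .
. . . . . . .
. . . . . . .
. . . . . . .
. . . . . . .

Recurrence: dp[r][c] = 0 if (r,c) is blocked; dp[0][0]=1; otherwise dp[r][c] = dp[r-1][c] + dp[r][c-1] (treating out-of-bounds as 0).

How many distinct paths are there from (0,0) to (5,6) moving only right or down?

462

r\c   0   1   2   3   4   5   6
  0   1   1   1   1   1   1   1
  1   1   2   3   4   5   6   7
  2   1   3   6  10  15  21  28
  3   1   4  10  20  35  56  84
  4   1   5  15  35  70 126 210
  5   1   6  21  56 126 252 462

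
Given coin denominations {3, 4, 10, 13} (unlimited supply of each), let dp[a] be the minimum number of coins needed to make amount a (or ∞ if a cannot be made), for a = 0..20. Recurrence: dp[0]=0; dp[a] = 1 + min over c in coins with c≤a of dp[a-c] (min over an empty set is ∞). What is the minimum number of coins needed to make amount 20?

 a  0  1  2  3  4  5  6  7  8  9 10 11 12 13 14 15 16 17 18 19 20
dp  0  -  -  1  1  -  2  2  2  3  1  3  3  1  2  4  2  2  3  3  2
(- denotes ∞ / unreachable)

2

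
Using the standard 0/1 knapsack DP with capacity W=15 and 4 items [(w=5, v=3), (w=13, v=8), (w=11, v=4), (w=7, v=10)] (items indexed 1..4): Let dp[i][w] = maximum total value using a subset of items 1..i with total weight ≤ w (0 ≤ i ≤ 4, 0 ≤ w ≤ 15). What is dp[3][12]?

i\w   0   1   2   3   4   5   6   7   8   9  10  11  12  13  14  15
  0   0   0   0   0   0   0   0   0   0   0   0   0   0   0   0   0
  1   0   0   0   0   0   3   3   3   3   3   3   3   3   3   3   3
  2   0   0   0   0   0   3   3   3   3   3   3   3   3   8   8   8
  3   0   0   0   0   0   3   3   3   3   3   3   4   4   8   8   8
  4   0   0   0   0   0   3   3  10  10  10  10  10  13  13  13  13

4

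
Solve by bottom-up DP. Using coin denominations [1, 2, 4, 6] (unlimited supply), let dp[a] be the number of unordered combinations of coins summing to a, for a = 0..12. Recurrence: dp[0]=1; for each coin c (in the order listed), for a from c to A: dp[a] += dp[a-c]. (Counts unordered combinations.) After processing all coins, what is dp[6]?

7

after  coin     0     1     2     3     4     5     6     7     8     9    10    11    12
          1     1     1     1     1     1     1     1     1     1     1     1     1     1
          2     1     1     2     2     3     3     4     4     5     5     6     6     7
          4     1     1     2     2     4     4     6     6     9     9    12    12    16
          6     1     1     2     2     4     4     7     7    11    11    16    16    23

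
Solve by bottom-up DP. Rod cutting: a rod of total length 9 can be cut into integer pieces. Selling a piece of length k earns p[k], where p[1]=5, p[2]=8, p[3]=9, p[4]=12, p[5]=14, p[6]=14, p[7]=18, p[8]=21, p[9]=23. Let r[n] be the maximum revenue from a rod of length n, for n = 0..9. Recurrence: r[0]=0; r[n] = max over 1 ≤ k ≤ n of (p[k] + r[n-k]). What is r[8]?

   n    0    1    2    3    4    5    6    7    8    9
r[n]    0    5   10   15   20   25   30   35   40   45

40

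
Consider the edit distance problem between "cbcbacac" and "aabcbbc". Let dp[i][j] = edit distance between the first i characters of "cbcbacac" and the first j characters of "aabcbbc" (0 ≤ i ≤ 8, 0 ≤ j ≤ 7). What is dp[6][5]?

4

   ''  a  a  b  c  b  b  c
''  0  1  2  3  4  5  6  7
 c  1  1  2  3  3  4  5  6
 b  2  2  2  2  3  3  4  5
 c  3  3  3  3  2  3  4  4
 b  4  4  4  3  3  2  3  4
 a  5  4  4  4  4  3  3  4
 c  6  5  5  5  4  4  4  3
 a  7  6  5  6  5  5  5  4
 c  8  7  6  6  6  6  6  5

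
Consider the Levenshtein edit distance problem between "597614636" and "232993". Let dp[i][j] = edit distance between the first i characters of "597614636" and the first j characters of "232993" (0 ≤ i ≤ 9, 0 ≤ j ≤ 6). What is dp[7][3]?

7

   ''  2  3  2  9  9  3
''  0  1  2  3  4  5  6
 5  1  1  2  3  4  5  6
 9  2  2  2  3  3  4  5
 7  3  3  3  3  4  4  5
 6  4  4  4  4  4  5  5
 1  5  5  5  5  5  5  6
 4  6  6  6  6  6  6  6
 6  7  7  7  7  7  7  7
 3  8  8  7  8  8  8  7
 6  9  9  8  8  9  9  8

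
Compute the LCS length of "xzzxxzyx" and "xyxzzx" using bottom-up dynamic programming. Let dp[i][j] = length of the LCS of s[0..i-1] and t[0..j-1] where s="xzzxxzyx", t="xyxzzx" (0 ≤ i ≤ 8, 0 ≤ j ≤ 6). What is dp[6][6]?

   ''  x  y  x  z  z  x
''  0  0  0  0  0  0  0
 x  0  1  1  1  1  1  1
 z  0  1  1  1  2  2  2
 z  0  1  1  1  2  3  3
 x  0  1  1  2  2  3  4
 x  0  1  1  2  2  3  4
 z  0  1  1  2  3  3  4
 y  0  1  2  2  3  3  4
 x  0  1  2  3  3  3  4

4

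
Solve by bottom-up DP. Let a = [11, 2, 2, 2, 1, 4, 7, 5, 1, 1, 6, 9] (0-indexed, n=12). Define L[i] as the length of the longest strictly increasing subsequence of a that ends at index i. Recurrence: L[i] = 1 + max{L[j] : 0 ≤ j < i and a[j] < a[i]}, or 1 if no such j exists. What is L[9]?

1

   i    0    1    2    3    4    5    6    7    8    9   10   11
a[i]   11    2    2    2    1    4    7    5    1    1    6    9
L[i]    1    1    1    1    1    2    3    3    1    1    4    5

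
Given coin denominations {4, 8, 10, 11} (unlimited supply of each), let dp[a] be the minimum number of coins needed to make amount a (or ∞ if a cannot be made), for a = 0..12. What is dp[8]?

1

 a  0  1  2  3  4  5  6  7  8  9 10 11 12
dp  0  -  -  -  1  -  -  -  1  -  1  1  2
(- denotes ∞ / unreachable)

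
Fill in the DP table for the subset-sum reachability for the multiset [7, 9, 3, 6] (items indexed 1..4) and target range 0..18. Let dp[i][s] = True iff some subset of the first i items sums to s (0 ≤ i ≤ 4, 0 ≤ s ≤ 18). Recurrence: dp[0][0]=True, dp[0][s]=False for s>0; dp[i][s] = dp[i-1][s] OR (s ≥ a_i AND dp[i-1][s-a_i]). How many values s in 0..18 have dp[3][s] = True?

i\s   0   1   2   3   4   5   6   7   8   9  10  11  12  13  14  15  16  17  18
  0   T   F   F   F   F   F   F   F   F   F   F   F   F   F   F   F   F   F   F
  1   T   F   F   F   F   F   F   T   F   F   F   F   F   F   F   F   F   F   F
  2   T   F   F   F   F   F   F   T   F   T   F   F   F   F   F   F   T   F   F
  3   T   F   F   T   F   F   F   T   F   T   T   F   T   F   F   F   T   F   F
  4   T   F   F   T   F   F   T   T   F   T   T   F   T   T   F   T   T   F   T

7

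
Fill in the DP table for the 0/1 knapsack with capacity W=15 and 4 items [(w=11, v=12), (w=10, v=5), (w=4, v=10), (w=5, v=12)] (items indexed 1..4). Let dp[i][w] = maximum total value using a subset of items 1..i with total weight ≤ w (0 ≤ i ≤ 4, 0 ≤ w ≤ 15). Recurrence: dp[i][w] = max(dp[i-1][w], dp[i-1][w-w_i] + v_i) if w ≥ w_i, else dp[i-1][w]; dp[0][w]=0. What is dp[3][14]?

15

i\w   0   1   2   3   4   5   6   7   8   9  10  11  12  13  14  15
  0   0   0   0   0   0   0   0   0   0   0   0   0   0   0   0   0
  1   0   0   0   0   0   0   0   0   0   0   0  12  12  12  12  12
  2   0   0   0   0   0   0   0   0   0   0   5  12  12  12  12  12
  3   0   0   0   0  10  10  10  10  10  10  10  12  12  12  15  22
  4   0   0   0   0  10  12  12  12  12  22  22  22  22  22  22  22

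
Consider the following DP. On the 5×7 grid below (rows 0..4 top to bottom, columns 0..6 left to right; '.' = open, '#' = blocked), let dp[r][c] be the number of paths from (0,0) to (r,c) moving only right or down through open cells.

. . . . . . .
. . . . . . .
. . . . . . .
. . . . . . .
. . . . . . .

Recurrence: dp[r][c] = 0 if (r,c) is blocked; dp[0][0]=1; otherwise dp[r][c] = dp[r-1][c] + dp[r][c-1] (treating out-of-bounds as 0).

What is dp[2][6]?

28

r\c   0   1   2   3   4   5   6
  0   1   1   1   1   1   1   1
  1   1   2   3   4   5   6   7
  2   1   3   6  10  15  21  28
  3   1   4  10  20  35  56  84
  4   1   5  15  35  70 126 210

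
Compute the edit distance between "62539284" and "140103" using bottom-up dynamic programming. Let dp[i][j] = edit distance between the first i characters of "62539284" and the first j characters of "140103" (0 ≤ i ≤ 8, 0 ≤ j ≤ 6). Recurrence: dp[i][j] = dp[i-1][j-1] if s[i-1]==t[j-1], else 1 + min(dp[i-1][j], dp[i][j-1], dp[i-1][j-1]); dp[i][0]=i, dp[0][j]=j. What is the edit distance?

8

   ''  1  4  0  1  0  3
''  0  1  2  3  4  5  6
 6  1  1  2  3  4  5  6
 2  2  2  2  3  4  5  6
 5  3  3  3  3  4  5  6
 3  4  4  4  4  4  5  5
 9  5  5  5  5  5  5  6
 2  6  6  6  6  6  6  6
 8  7  7  7  7  7  7  7
 4  8  8  7  8  8  8  8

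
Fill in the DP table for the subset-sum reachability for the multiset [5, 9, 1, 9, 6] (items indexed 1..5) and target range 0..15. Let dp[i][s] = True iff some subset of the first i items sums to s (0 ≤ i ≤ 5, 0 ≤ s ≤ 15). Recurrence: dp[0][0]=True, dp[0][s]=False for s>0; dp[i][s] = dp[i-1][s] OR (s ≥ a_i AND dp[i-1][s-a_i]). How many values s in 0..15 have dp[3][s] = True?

8

i\s   0   1   2   3   4   5   6   7   8   9  10  11  12  13  14  15
  0   T   F   F   F   F   F   F   F   F   F   F   F   F   F   F   F
  1   T   F   F   F   F   T   F   F   F   F   F   F   F   F   F   F
  2   T   F   F   F   F   T   F   F   F   T   F   F   F   F   T   F
  3   T   T   F   F   F   T   T   F   F   T   T   F   F   F   T   T
  4   T   T   F   F   F   T   T   F   F   T   T   F   F   F   T   T
  5   T   T   F   F   F   T   T   T   F   T   T   T   T   F   T   T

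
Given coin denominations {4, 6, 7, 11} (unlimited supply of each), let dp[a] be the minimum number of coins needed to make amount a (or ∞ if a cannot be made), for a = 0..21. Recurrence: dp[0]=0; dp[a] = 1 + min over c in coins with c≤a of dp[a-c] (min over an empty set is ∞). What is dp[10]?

 a  0  1  2  3  4  5  6  7  8  9 10 11 12 13 14 15 16 17 18 19 20 21
dp  0  -  -  -  1  -  1  1  2  -  2  1  2  2  2  2  3  2  2  3  3  3
(- denotes ∞ / unreachable)

2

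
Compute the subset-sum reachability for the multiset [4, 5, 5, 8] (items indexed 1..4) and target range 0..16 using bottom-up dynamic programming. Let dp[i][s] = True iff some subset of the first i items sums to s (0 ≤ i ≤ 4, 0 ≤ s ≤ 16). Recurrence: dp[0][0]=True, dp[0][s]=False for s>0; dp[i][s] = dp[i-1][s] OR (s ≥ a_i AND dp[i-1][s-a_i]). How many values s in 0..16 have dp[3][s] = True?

6

i\s   0   1   2   3   4   5   6   7   8   9  10  11  12  13  14  15  16
  0   T   F   F   F   F   F   F   F   F   F   F   F   F   F   F   F   F
  1   T   F   F   F   T   F   F   F   F   F   F   F   F   F   F   F   F
  2   T   F   F   F   T   T   F   F   F   T   F   F   F   F   F   F   F
  3   T   F   F   F   T   T   F   F   F   T   T   F   F   F   T   F   F
  4   T   F   F   F   T   T   F   F   T   T   T   F   T   T   T   F   F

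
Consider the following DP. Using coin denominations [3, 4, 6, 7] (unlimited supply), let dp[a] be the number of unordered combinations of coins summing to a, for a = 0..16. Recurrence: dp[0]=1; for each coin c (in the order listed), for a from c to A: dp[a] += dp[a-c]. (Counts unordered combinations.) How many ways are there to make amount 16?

6

after  coin     0     1     2     3     4     5     6     7     8     9    10    11    12    13    14    15    16
          3     1     0     0     1     0     0     1     0     0     1     0     0     1     0     0     1     0
          4     1     0     0     1     1     0     1     1     1     1     1     1     2     1     1     2     2
          6     1     0     0     1     1     0     2     1     1     2     2     1     4     2     2     4     4
          7     1     0     0     1     1     0     2     2     1     2     3     2     4     4     4     5     6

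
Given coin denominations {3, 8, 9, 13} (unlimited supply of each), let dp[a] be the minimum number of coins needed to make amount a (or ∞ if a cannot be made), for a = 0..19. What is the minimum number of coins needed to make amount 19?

 a  0  1  2  3  4  5  6  7  8  9 10 11 12 13 14 15 16 17 18 19
dp  0  -  -  1  -  -  2  -  1  1  -  2  2  1  3  3  2  2  2  3
(- denotes ∞ / unreachable)

3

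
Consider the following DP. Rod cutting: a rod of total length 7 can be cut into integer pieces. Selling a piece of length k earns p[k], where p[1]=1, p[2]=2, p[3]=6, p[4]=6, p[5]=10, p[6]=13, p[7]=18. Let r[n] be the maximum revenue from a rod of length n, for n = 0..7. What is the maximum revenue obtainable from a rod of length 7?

   n    0    1    2    3    4    5    6    7
r[n]    0    1    2    6    7   10   13   18

18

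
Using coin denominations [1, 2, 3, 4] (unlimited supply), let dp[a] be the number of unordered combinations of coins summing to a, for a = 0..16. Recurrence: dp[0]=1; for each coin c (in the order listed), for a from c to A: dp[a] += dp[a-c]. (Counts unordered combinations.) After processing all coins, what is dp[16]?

64

after  coin     0     1     2     3     4     5     6     7     8     9    10    11    12    13    14    15    16
          1     1     1     1     1     1     1     1     1     1     1     1     1     1     1     1     1     1
          2     1     1     2     2     3     3     4     4     5     5     6     6     7     7     8     8     9
          3     1     1     2     3     4     5     7     8    10    12    14    16    19    21    24    27    30
          4     1     1     2     3     5     6     9    11    15    18    23    27    34    39    47    54    64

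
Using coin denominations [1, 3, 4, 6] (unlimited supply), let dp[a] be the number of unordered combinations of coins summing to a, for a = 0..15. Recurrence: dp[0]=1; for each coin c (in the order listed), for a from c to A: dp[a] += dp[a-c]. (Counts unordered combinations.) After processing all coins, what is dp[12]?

16

after  coin     0     1     2     3     4     5     6     7     8     9    10    11    12    13    14    15
          1     1     1     1     1     1     1     1     1     1     1     1     1     1     1     1     1
          3     1     1     1     2     2     2     3     3     3     4     4     4     5     5     5     6
          4     1     1     1     2     3     3     4     5     6     7     8     9    11    12    13    15
          6     1     1     1     2     3     3     5     6     7     9    11    12    16    18    20    24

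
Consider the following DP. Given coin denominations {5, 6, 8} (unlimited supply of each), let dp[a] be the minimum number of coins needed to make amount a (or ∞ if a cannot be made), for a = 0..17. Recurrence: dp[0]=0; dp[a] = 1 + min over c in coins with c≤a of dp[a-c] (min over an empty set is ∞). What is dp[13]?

2

 a  0  1  2  3  4  5  6  7  8  9 10 11 12 13 14 15 16 17
dp  0  -  -  -  -  1  1  -  1  -  2  2  2  2  2  3  2  3
(- denotes ∞ / unreachable)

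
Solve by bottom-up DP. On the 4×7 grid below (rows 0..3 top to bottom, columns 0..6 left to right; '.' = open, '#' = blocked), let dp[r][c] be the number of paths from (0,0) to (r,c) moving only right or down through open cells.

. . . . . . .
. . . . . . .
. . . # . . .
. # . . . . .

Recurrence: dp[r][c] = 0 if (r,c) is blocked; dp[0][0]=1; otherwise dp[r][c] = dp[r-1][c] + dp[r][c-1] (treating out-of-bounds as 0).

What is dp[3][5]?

r\c   0   1   2   3   4   5   6
  0   1   1   1   1   1   1   1
  1   1   2   3   4   5   6   7
  2   1   3   6   0   5  11  18
  3   1   0   6   6  11  22  40

22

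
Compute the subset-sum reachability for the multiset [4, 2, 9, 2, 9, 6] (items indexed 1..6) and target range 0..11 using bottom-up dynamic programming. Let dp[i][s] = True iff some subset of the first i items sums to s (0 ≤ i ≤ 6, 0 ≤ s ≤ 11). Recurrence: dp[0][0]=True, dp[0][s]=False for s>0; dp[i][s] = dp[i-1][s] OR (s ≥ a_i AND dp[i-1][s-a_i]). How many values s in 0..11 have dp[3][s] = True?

i\s   0   1   2   3   4   5   6   7   8   9  10  11
  0   T   F   F   F   F   F   F   F   F   F   F   F
  1   T   F   F   F   T   F   F   F   F   F   F   F
  2   T   F   T   F   T   F   T   F   F   F   F   F
  3   T   F   T   F   T   F   T   F   F   T   F   T
  4   T   F   T   F   T   F   T   F   T   T   F   T
  5   T   F   T   F   T   F   T   F   T   T   F   T
  6   T   F   T   F   T   F   T   F   T   T   T   T

6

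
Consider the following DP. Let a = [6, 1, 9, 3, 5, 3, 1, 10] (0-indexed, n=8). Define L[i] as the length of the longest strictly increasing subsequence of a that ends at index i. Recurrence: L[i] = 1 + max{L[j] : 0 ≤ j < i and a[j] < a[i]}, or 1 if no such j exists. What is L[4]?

3

   i    0    1    2    3    4    5    6    7
a[i]    6    1    9    3    5    3    1   10
L[i]    1    1    2    2    3    2    1    4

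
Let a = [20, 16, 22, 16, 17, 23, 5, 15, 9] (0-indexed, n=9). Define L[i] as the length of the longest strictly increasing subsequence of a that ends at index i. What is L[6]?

   i    0    1    2    3    4    5    6    7    8
a[i]   20   16   22   16   17   23    5   15    9
L[i]    1    1    2    1    2    3    1    2    2

1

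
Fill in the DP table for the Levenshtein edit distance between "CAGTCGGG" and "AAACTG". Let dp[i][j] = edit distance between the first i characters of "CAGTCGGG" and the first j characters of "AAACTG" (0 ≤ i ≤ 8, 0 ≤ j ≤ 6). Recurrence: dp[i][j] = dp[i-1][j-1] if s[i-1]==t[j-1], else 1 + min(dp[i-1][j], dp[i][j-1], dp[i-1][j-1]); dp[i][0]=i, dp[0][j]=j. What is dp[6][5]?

   ''  A  A  A  C  T  G
''  0  1  2  3  4  5  6
 C  1  1  2  3  3  4  5
 A  2  1  1  2  3  4  5
 G  3  2  2  2  3  4  4
 T  4  3  3  3  3  3  4
 C  5  4  4  4  3  4  4
 G  6  5  5  5  4  4  4
 G  7  6  6  6  5  5  4
 G  8  7  7  7  6  6  5

4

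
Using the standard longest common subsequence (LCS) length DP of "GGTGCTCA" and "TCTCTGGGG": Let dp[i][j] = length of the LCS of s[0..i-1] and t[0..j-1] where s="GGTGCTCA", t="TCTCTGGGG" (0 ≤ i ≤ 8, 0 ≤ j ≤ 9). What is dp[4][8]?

3

   ''  T  C  T  C  T  G  G  G  G
''  0  0  0  0  0  0  0  0  0  0
 G  0  0  0  0  0  0  1  1  1  1
 G  0  0  0  0  0  0  1  2  2  2
 T  0  1  1  1  1  1  1  2  2  2
 G  0  1  1  1  1  1  2  2  3  3
 C  0  1  2  2  2  2  2  2  3  3
 T  0  1  2  3  3  3  3  3  3  3
 C  0  1  2  3  4  4  4  4  4  4
 A  0  1  2  3  4  4  4  4  4  4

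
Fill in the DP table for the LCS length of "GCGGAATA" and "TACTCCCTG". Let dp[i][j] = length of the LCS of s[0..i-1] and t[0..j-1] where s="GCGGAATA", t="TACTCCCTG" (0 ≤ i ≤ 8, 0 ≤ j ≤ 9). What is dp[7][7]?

   ''  T  A  C  T  C  C  C  T  G
''  0  0  0  0  0  0  0  0  0  0
 G  0  0  0  0  0  0  0  0  0  1
 C  0  0  0  1  1  1  1  1  1  1
 G  0  0  0  1  1  1  1  1  1  2
 G  0  0  0  1  1  1  1  1  1  2
 A  0  0  1  1  1  1  1  1  1  2
 A  0  0  1  1  1  1  1  1  1  2
 T  0  1  1  1  2  2  2  2  2  2
 A  0  1  2  2  2  2  2  2  2  2

2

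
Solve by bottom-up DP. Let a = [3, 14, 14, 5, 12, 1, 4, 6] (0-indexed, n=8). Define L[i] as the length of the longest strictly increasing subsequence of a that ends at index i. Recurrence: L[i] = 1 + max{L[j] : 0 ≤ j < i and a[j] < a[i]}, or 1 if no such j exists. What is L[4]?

   i    0    1    2    3    4    5    6    7
a[i]    3   14   14    5   12    1    4    6
L[i]    1    2    2    2    3    1    2    3

3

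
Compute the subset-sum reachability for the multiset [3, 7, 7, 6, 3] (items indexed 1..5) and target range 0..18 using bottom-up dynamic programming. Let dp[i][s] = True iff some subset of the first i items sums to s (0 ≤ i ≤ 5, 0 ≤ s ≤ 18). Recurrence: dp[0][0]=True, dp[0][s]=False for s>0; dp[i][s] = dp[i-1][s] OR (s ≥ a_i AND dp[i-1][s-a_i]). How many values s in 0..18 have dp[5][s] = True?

i\s   0   1   2   3   4   5   6   7   8   9  10  11  12  13  14  15  16  17  18
  0   T   F   F   F   F   F   F   F   F   F   F   F   F   F   F   F   F   F   F
  1   T   F   F   T   F   F   F   F   F   F   F   F   F   F   F   F   F   F   F
  2   T   F   F   T   F   F   F   T   F   F   T   F   F   F   F   F   F   F   F
  3   T   F   F   T   F   F   F   T   F   F   T   F   F   F   T   F   F   T   F
  4   T   F   F   T   F   F   T   T   F   T   T   F   F   T   T   F   T   T   F
  5   T   F   F   T   F   F   T   T   F   T   T   F   T   T   T   F   T   T   F

11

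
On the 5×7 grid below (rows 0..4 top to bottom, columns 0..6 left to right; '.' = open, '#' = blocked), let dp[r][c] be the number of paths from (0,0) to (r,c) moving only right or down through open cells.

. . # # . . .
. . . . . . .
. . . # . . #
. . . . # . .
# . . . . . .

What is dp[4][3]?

22

r\c   0   1   2   3   4   5   6
  0   1   1   0   0   0   0   0
  1   1   2   2   2   2   2   2
  2   1   3   5   0   2   4   0
  3   1   4   9   9   0   4   4
  4   0   4  13  22  22  26  30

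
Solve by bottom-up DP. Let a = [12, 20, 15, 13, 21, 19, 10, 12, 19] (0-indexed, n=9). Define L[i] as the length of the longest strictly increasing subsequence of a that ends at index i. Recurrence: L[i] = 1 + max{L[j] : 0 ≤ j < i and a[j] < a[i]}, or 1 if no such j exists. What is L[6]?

   i    0    1    2    3    4    5    6    7    8
a[i]   12   20   15   13   21   19   10   12   19
L[i]    1    2    2    2    3    3    1    2    3

1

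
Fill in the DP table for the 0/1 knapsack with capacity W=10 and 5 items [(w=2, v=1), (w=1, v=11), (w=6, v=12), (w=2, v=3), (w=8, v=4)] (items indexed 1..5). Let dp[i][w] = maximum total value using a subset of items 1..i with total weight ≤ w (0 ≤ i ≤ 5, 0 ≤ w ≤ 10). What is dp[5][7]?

i\w   0   1   2   3   4   5   6   7   8   9  10
  0   0   0   0   0   0   0   0   0   0   0   0
  1   0   0   1   1   1   1   1   1   1   1   1
  2   0  11  11  12  12  12  12  12  12  12  12
  3   0  11  11  12  12  12  12  23  23  24  24
  4   0  11  11  14  14  15  15  23  23  26  26
  5   0  11  11  14  14  15  15  23  23  26  26

23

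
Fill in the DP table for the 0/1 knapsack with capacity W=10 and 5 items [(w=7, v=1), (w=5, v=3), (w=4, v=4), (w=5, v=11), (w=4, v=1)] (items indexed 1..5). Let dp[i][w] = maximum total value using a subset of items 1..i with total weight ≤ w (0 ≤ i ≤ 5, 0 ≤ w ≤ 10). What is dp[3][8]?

i\w   0   1   2   3   4   5   6   7   8   9  10
  0   0   0   0   0   0   0   0   0   0   0   0
  1   0   0   0   0   0   0   0   1   1   1   1
  2   0   0   0   0   0   3   3   3   3   3   3
  3   0   0   0   0   4   4   4   4   4   7   7
  4   0   0   0   0   4  11  11  11  11  15  15
  5   0   0   0   0   4  11  11  11  11  15  15

4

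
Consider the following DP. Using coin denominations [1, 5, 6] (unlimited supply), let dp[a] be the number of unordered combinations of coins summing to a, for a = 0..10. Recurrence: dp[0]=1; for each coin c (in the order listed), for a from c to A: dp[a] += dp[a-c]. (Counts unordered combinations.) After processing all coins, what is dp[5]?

after  coin     0     1     2     3     4     5     6     7     8     9    10
          1     1     1     1     1     1     1     1     1     1     1     1
          5     1     1     1     1     1     2     2     2     2     2     3
          6     1     1     1     1     1     2     3     3     3     3     4

2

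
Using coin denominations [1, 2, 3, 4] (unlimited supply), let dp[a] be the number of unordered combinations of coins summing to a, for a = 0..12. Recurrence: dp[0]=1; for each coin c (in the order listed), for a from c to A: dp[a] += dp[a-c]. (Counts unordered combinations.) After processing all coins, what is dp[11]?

after  coin     0     1     2     3     4     5     6     7     8     9    10    11    12
          1     1     1     1     1     1     1     1     1     1     1     1     1     1
          2     1     1     2     2     3     3     4     4     5     5     6     6     7
          3     1     1     2     3     4     5     7     8    10    12    14    16    19
          4     1     1     2     3     5     6     9    11    15    18    23    27    34

27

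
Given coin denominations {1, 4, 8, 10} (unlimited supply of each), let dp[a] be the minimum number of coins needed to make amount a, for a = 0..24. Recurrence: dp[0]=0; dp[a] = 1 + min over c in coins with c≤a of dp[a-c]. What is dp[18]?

 a  0  1  2  3  4  5  6  7  8  9 10 11 12 13 14 15 16 17 18 19 20 21 22 23 24
dp  0  1  2  3  1  2  3  4  1  2  1  2  2  3  2  3  2  3  2  3  2  3  3  4  3

2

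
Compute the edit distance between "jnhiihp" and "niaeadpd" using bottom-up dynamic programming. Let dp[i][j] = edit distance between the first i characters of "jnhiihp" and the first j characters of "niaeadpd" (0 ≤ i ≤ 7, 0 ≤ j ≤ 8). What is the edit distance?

   ''  n  i  a  e  a  d  p  d
''  0  1  2  3  4  5  6  7  8
 j  1  1  2  3  4  5  6  7  8
 n  2  1  2  3  4  5  6  7  8
 h  3  2  2  3  4  5  6  7  8
 i  4  3  2  3  4  5  6  7  8
 i  5  4  3  3  4  5  6  7  8
 h  6  5  4  4  4  5  6  7  8
 p  7  6  5  5  5  5  6  6  7

7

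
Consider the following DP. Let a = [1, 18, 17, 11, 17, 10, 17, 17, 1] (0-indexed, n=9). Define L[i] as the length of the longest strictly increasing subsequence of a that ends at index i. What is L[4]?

   i    0    1    2    3    4    5    6    7    8
a[i]    1   18   17   11   17   10   17   17    1
L[i]    1    2    2    2    3    2    3    3    1

3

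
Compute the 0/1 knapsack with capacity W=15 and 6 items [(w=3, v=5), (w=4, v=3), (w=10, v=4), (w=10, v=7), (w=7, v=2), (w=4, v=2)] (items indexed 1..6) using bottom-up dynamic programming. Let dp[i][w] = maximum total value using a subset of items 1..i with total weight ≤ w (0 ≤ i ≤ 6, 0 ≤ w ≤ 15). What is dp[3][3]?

i\w   0   1   2   3   4   5   6   7   8   9  10  11  12  13  14  15
  0   0   0   0   0   0   0   0   0   0   0   0   0   0   0   0   0
  1   0   0   0   5   5   5   5   5   5   5   5   5   5   5   5   5
  2   0   0   0   5   5   5   5   8   8   8   8   8   8   8   8   8
  3   0   0   0   5   5   5   5   8   8   8   8   8   8   9   9   9
  4   0   0   0   5   5   5   5   8   8   8   8   8   8  12  12  12
  5   0   0   0   5   5   5   5   8   8   8   8   8   8  12  12  12
  6   0   0   0   5   5   5   5   8   8   8   8  10  10  12  12  12

5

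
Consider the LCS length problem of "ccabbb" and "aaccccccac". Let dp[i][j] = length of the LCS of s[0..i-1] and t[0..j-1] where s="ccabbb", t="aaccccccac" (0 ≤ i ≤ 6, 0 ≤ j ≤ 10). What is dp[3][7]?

2

   ''  a  a  c  c  c  c  c  c  a  c
''  0  0  0  0  0  0  0  0  0  0  0
 c  0  0  0  1  1  1  1  1  1  1  1
 c  0  0  0  1  2  2  2  2  2  2  2
 a  0  1  1  1  2  2  2  2  2  3  3
 b  0  1  1  1  2  2  2  2  2  3  3
 b  0  1  1  1  2  2  2  2  2  3  3
 b  0  1  1  1  2  2  2  2  2  3  3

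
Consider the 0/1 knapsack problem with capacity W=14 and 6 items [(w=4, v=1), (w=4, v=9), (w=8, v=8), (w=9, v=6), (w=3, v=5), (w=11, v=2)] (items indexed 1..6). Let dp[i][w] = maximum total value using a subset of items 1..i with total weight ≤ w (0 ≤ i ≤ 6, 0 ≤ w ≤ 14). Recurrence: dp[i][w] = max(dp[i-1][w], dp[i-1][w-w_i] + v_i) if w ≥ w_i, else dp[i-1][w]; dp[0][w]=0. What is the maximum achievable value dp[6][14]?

17

i\w   0   1   2   3   4   5   6   7   8   9  10  11  12  13  14
  0   0   0   0   0   0   0   0   0   0   0   0   0   0   0   0
  1   0   0   0   0   1   1   1   1   1   1   1   1   1   1   1
  2   0   0   0   0   9   9   9   9  10  10  10  10  10  10  10
  3   0   0   0   0   9   9   9   9  10  10  10  10  17  17  17
  4   0   0   0   0   9   9   9   9  10  10  10  10  17  17  17
  5   0   0   0   5   9   9   9  14  14  14  14  15  17  17  17
  6   0   0   0   5   9   9   9  14  14  14  14  15  17  17  17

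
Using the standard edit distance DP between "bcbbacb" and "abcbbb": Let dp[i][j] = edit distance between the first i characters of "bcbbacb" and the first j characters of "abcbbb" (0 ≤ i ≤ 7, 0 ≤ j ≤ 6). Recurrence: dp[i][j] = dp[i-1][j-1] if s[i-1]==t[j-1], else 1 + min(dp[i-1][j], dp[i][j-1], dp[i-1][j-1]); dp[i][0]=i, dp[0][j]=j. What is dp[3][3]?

2

   ''  a  b  c  b  b  b
''  0  1  2  3  4  5  6
 b  1  1  1  2  3  4  5
 c  2  2  2  1  2  3  4
 b  3  3  2  2  1  2  3
 b  4  4  3  3  2  1  2
 a  5  4  4  4  3  2  2
 c  6  5  5  4  4  3  3
 b  7  6  5  5  4  4  3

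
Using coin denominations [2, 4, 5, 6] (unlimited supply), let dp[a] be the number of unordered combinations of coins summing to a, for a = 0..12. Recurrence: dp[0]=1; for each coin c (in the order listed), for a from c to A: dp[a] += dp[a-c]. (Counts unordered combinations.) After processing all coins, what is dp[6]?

3

after  coin     0     1     2     3     4     5     6     7     8     9    10    11    12
          2     1     0     1     0     1     0     1     0     1     0     1     0     1
          4     1     0     1     0     2     0     2     0     3     0     3     0     4
          5     1     0     1     0     2     1     2     1     3     2     4     2     5
          6     1     0     1     0     2     1     3     1     4     2     6     3     8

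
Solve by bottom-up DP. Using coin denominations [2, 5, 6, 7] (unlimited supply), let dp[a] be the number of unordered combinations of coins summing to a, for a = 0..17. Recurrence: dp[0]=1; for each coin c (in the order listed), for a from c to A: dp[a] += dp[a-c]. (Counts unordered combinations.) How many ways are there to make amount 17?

after  coin     0     1     2     3     4     5     6     7     8     9    10    11    12    13    14    15    16    17
          2     1     0     1     0     1     0     1     0     1     0     1     0     1     0     1     0     1     0
          5     1     0     1     0     1     1     1     1     1     1     2     1     2     1     2     2     2     2
          6     1     0     1     0     1     1     2     1     2     1     3     2     4     2     4     3     5     4
          7     1     0     1     0     1     1     2     2     2     2     3     3     5     4     6     5     7     7

7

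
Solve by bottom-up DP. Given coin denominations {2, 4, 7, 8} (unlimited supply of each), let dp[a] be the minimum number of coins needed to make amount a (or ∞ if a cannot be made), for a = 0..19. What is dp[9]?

 a  0  1  2  3  4  5  6  7  8  9 10 11 12 13 14 15 16 17 18 19
dp  0  -  1  -  1  -  2  1  1  2  2  2  2  3  2  2  2  3  3  3
(- denotes ∞ / unreachable)

2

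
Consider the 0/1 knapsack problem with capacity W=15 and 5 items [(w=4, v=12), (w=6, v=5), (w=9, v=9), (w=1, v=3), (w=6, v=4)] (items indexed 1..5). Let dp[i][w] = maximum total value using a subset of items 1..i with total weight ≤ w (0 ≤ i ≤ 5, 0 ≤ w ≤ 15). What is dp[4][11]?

i\w   0   1   2   3   4   5   6   7   8   9  10  11  12  13  14  15
  0   0   0   0   0   0   0   0   0   0   0   0   0   0   0   0   0
  1   0   0   0   0  12  12  12  12  12  12  12  12  12  12  12  12
  2   0   0   0   0  12  12  12  12  12  12  17  17  17  17  17  17
  3   0   0   0   0  12  12  12  12  12  12  17  17  17  21  21  21
  4   0   3   3   3  12  15  15  15  15  15  17  20  20  21  24  24
  5   0   3   3   3  12  15  15  15  15  15  17  20  20  21  24  24

20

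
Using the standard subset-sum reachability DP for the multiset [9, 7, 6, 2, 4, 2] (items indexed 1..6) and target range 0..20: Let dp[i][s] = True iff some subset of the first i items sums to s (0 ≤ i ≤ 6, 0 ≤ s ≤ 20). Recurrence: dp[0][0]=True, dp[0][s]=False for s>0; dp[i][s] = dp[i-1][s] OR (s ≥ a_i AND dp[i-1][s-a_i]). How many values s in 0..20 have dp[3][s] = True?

7

i\s   0   1   2   3   4   5   6   7   8   9  10  11  12  13  14  15  16  17  18  19  20
  0   T   F   F   F   F   F   F   F   F   F   F   F   F   F   F   F   F   F   F   F   F
  1   T   F   F   F   F   F   F   F   F   T   F   F   F   F   F   F   F   F   F   F   F
  2   T   F   F   F   F   F   F   T   F   T   F   F   F   F   F   F   T   F   F   F   F
  3   T   F   F   F   F   F   T   T   F   T   F   F   F   T   F   T   T   F   F   F   F
  4   T   F   T   F   F   F   T   T   T   T   F   T   F   T   F   T   T   T   T   F   F
  5   T   F   T   F   T   F   T   T   T   T   T   T   T   T   F   T   T   T   T   T   T
  6   T   F   T   F   T   F   T   T   T   T   T   T   T   T   T   T   T   T   T   T   T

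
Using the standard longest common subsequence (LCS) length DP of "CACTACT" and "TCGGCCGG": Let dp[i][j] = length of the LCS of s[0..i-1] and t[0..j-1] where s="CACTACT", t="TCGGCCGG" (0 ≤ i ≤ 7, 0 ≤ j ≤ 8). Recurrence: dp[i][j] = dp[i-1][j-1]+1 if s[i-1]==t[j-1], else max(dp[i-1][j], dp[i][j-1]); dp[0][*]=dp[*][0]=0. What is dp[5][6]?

2

   ''  T  C  G  G  C  C  G  G
''  0  0  0  0  0  0  0  0  0
 C  0  0  1  1  1  1  1  1  1
 A  0  0  1  1  1  1  1  1  1
 C  0  0  1  1  1  2  2  2  2
 T  0  1  1  1  1  2  2  2  2
 A  0  1  1  1  1  2  2  2  2
 C  0  1  2  2  2  2  3  3  3
 T  0  1  2  2  2  2  3  3  3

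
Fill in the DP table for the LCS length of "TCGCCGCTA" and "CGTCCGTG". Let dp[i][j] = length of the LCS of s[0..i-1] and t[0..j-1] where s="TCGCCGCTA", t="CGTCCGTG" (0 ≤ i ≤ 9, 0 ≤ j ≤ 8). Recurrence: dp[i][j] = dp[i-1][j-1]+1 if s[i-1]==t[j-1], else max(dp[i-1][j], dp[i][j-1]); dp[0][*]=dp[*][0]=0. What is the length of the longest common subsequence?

   ''  C  G  T  C  C  G  T  G
''  0  0  0  0  0  0  0  0  0
 T  0  0  0  1  1  1  1  1  1
 C  0  1  1  1  2  2  2  2  2
 G  0  1  2  2  2  2  3  3  3
 C  0  1  2  2  3  3  3  3  3
 C  0  1  2  2  3  4  4  4  4
 G  0  1  2  2  3  4  5  5  5
 C  0  1  2  2  3  4  5  5  5
 T  0  1  2  3  3  4  5  6  6
 A  0  1  2  3  3  4  5  6  6

6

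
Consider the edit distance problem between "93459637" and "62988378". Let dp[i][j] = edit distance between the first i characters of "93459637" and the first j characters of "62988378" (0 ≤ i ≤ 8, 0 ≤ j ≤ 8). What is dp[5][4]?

   ''  6  2  9  8  8  3  7  8
''  0  1  2  3  4  5  6  7  8
 9  1  1  2  2  3  4  5  6  7
 3  2  2  2  3  3  4  4  5  6
 4  3  3  3  3  4  4  5  5  6
 5  4  4  4  4  4  5  5  6  6
 9  5  5  5  4  5  5  6  6  7
 6  6  5  6  5  5  6  6  7  7
 3  7  6  6  6  6  6  6  7  8
 7  8  7  7  7  7  7  7  6  7

5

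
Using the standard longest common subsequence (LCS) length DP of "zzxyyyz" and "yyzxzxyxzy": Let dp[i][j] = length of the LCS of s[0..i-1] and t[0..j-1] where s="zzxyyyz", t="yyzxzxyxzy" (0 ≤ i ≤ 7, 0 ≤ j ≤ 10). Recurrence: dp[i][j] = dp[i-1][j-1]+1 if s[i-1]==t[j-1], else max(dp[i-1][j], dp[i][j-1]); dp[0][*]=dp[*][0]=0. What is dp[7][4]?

3

   ''  y  y  z  x  z  x  y  x  z  y
''  0  0  0  0  0  0  0  0  0  0  0
 z  0  0  0  1  1  1  1  1  1  1  1
 z  0  0  0  1  1  2  2  2  2  2  2
 x  0  0  0  1  2  2  3  3  3  3  3
 y  0  1  1  1  2  2  3  4  4  4  4
 y  0  1  2  2  2  2  3  4  4  4  5
 y  0  1  2  2  2  2  3  4  4  4  5
 z  0  1  2  3  3  3  3  4  4  5  5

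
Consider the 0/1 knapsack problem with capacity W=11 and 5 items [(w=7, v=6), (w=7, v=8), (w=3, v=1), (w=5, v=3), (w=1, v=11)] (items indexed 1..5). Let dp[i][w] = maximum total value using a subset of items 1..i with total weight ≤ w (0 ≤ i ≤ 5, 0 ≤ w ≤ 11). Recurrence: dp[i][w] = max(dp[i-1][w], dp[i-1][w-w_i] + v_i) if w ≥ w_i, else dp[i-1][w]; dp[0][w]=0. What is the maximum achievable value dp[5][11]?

i\w   0   1   2   3   4   5   6   7   8   9  10  11
  0   0   0   0   0   0   0   0   0   0   0   0   0
  1   0   0   0   0   0   0   0   6   6   6   6   6
  2   0   0   0   0   0   0   0   8   8   8   8   8
  3   0   0   0   1   1   1   1   8   8   8   9   9
  4   0   0   0   1   1   3   3   8   8   8   9   9
  5   0  11  11  11  12  12  14  14  19  19  19  20

20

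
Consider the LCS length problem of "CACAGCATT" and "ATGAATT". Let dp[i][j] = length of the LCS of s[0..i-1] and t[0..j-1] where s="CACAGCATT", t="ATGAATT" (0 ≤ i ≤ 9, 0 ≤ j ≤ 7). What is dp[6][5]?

   ''  A  T  G  A  A  T  T
''  0  0  0  0  0  0  0  0
 C  0  0  0  0  0  0  0  0
 A  0  1  1  1  1  1  1  1
 C  0  1  1  1  1  1  1  1
 A  0  1  1  1  2  2  2  2
 G  0  1  1  2  2  2  2  2
 C  0  1  1  2  2  2  2  2
 A  0  1  1  2  3  3  3  3
 T  0  1  2  2  3  3  4  4
 T  0  1  2  2  3  3  4  5

2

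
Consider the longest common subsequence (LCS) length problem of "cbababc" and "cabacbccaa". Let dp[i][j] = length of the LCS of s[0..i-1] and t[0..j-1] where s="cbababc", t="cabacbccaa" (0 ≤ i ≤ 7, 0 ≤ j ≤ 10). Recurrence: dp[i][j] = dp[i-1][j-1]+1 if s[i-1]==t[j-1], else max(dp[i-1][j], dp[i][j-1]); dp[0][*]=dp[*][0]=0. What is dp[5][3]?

3

   ''  c  a  b  a  c  b  c  c  a  a
''  0  0  0  0  0  0  0  0  0  0  0
 c  0  1  1  1  1  1  1  1  1  1  1
 b  0  1  1  2  2  2  2  2  2  2  2
 a  0  1  2  2  3  3  3  3  3  3  3
 b  0  1  2  3  3  3  4  4  4  4  4
 a  0  1  2  3  4  4  4  4  4  5  5
 b  0  1  2  3  4  4  5  5  5  5  5
 c  0  1  2  3  4  5  5  6  6  6  6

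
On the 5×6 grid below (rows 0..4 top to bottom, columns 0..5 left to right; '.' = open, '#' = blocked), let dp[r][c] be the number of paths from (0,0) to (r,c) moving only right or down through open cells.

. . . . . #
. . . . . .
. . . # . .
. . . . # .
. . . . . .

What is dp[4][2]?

15

r\c   0   1   2   3   4   5
  0   1   1   1   1   1   0
  1   1   2   3   4   5   5
  2   1   3   6   0   5  10
  3   1   4  10  10   0  10
  4   1   5  15  25  25  35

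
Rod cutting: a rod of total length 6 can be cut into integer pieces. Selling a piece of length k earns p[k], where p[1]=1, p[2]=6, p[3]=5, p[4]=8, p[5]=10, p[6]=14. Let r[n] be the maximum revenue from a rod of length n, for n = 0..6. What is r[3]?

   n    0    1    2    3    4    5    6
r[n]    0    1    6    7   12   13   18

7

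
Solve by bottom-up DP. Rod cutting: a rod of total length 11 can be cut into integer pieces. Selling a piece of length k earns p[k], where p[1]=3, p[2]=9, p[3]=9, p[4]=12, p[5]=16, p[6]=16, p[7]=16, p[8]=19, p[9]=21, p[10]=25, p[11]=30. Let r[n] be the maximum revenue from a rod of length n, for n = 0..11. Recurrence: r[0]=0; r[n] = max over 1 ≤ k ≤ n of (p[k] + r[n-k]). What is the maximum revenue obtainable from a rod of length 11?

48

   n    0    1    2    3    4    5    6    7    8    9   10   11
r[n]    0    3    9   12   18   21   27   30   36   39   45   48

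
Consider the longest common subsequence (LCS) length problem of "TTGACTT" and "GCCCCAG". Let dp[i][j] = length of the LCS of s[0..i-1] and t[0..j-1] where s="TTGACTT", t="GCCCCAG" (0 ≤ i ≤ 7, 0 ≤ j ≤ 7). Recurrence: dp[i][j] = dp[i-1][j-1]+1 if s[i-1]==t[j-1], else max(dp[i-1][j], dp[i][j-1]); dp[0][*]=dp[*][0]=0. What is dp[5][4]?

   ''  G  C  C  C  C  A  G
''  0  0  0  0  0  0  0  0
 T  0  0  0  0  0  0  0  0
 T  0  0  0  0  0  0  0  0
 G  0  1  1  1  1  1  1  1
 A  0  1  1  1  1  1  2  2
 C  0  1  2  2  2  2  2  2
 T  0  1  2  2  2  2  2  2
 T  0  1  2  2  2  2  2  2

2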